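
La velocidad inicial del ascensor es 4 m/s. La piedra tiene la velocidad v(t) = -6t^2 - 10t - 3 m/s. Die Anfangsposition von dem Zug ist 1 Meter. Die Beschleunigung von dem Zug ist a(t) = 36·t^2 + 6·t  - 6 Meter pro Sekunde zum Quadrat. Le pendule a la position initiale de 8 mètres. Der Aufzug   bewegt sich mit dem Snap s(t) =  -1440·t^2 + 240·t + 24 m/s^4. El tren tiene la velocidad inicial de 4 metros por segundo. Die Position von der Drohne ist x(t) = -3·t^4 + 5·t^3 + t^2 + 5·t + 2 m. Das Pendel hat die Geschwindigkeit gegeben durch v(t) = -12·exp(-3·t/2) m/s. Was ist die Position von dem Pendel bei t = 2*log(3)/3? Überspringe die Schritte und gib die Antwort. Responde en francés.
À t = 2*log(3)/3, x = 8/3.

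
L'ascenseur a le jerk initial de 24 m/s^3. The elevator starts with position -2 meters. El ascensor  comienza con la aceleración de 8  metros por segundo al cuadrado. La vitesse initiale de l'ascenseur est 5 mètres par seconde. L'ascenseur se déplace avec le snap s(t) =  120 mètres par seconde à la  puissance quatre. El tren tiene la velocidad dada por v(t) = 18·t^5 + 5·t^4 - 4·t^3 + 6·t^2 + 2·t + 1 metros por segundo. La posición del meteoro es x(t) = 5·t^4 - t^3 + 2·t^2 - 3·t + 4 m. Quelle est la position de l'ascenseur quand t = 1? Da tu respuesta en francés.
Pour résoudre ceci, nous devons prendre 4 intégrales de notre équation du snap s(t) = 120. La primitive du snap, avec j(0) = 24, donne le jerk: j(t) = 120·t + 24. La primitive du jerk, avec a(0) = 8, donne l'accélération: a(t) = 60·t^2 + 24·t + 8. L'intégrale de l'accélération est la vitesse. En utilisant v(0) = 5, nous obtenons v(t) = 20·t^3 + 12·t^2 + 8·t + 5. En prenant ∫v(t)dt et en appliquant x(0) = -2, nous trouvons x(t) = 5·t^4 + 4·t^3 + 4·t^2 + 5·t - 2. De l'équation de la position x(t) = 5·t^4 + 4·t^3 + 4·t^2 + 5·t - 2, nous substituons t = 1 pour obtenir x = 16.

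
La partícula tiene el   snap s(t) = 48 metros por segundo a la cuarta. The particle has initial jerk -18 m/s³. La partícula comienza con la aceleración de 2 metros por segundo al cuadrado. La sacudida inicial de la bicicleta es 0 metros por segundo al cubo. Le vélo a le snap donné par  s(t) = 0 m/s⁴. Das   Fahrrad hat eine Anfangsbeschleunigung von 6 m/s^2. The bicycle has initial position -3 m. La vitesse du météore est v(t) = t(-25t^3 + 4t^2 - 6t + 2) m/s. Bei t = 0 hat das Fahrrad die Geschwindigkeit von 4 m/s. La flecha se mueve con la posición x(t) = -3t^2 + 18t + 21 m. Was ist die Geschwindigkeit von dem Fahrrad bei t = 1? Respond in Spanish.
Debemos encontrar la integral de nuestra ecuación del snap s(t) = 0 3 veces. La antiderivada del snap, con j(0) = 0, da la sacudida: j(t) = 0. Tomando ∫j(t)dt y aplicando a(0) = 6, encontramos a(t) = 6. La integral de la aceleración es la velocidad. Usando v(0) = 4, obtenemos v(t) = 6·t + 4. Usando v(t) = 6·t + 4 y sustituyendo t = 1, encontramos v = 10.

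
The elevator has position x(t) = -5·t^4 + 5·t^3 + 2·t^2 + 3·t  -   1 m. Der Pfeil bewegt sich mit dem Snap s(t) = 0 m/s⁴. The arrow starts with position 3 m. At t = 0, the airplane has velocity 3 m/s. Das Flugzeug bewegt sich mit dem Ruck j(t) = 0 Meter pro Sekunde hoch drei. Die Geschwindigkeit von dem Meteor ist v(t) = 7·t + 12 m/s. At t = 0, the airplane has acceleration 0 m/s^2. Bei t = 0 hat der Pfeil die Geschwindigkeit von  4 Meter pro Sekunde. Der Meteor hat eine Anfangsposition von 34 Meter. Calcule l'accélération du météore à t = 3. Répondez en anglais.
We must differentiate our velocity equation v(t) = 7·t + 12 1 time. Differentiating velocity, we get acceleration: a(t) = 7. Using a(t) = 7 and substituting t = 3, we find a = 7.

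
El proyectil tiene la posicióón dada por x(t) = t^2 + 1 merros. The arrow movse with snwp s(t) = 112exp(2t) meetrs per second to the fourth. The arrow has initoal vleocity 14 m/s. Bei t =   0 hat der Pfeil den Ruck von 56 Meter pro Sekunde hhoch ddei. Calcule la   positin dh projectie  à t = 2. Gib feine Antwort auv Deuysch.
Mit x(t) = t^2 + 1 und Einsetzen von t = 2, finden wir x = 5.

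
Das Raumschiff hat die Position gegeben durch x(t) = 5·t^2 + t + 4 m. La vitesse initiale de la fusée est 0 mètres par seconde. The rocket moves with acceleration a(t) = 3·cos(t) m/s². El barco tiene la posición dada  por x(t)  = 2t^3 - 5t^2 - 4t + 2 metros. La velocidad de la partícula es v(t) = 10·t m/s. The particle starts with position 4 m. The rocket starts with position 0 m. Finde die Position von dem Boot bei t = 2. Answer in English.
We have position x(t) = 2·t^3 - 5·t^2 - 4·t + 2. Substituting t = 2: x(2) = -10.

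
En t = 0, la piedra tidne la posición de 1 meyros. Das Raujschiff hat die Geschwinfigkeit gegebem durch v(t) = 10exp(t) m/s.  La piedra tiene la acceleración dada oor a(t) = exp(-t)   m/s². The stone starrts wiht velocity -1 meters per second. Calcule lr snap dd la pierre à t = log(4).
Nous devons dériver notre équation de l'accélération a(t) = exp(-t) 2 fois. La dérivée de l'accélération donne le jerk: j(t) = -exp(-t). En dérivant le jerk, nous obtenons le snap: s(t) = exp(-t). En utilisant s(t) = exp(-t) et en substituant t = log(4), nous trouvons s = 1/4.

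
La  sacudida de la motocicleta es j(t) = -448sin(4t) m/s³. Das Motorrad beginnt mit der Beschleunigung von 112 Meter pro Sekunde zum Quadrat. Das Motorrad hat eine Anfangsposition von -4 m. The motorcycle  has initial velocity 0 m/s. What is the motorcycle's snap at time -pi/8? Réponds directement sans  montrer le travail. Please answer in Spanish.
s(-pi/8) = 0.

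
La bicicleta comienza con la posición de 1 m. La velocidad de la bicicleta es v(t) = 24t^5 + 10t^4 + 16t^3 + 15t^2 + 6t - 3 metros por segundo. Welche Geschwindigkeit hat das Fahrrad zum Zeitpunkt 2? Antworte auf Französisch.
De l'équation de la vitesse v(t) = 24·t^5 + 10·t^4 + 16·t^3 + 15·t^2 + 6·t - 3, nous substituons t = 2 pour obtenir v = 1125.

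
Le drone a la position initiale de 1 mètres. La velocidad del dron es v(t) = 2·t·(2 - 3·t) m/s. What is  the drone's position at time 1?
We need to integrate our velocity equation v(t) = 2·t·(2 - 3·t) 1 time. Integrating velocity and using the initial condition x(0) = 1, we get x(t) = -2·t^3 + 2·t^2 + 1. We have position x(t) = -2·t^3 + 2·t^2 + 1. Substituting t = 1: x(1) = 1.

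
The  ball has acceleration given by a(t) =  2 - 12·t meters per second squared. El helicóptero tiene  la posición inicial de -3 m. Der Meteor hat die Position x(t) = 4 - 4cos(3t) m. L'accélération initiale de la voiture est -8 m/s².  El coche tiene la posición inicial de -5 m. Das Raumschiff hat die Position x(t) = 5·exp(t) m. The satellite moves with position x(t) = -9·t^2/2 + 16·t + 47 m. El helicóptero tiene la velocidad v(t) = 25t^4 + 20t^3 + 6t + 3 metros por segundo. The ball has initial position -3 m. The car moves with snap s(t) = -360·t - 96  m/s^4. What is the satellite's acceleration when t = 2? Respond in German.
Wir müssen unsere Gleichung für die Position x(t) = -9·t^2/2 + 16·t + 47 2-mal ableiten. Mit d/dt von x(t) finden wir v(t) = 16 - 9·t. Durch Ableiten von der Geschwindigkeit erhalten wir die Beschleunigung: a(t) = -9. Aus der Gleichung für die Beschleunigung a(t) = -9, setzen wir t = 2 ein und erhalten a = -9.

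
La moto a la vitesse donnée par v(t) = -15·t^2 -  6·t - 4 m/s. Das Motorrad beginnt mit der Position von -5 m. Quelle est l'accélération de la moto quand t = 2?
En partant de la vitesse v(t) = -15·t^2 - 6·t - 4, nous prenons 1 dérivée. En prenant d/dt de v(t), nous trouvons a(t) = -30·t - 6. En utilisant a(t) = -30·t - 6 et en substituant t = 2, nous trouvons a = -66.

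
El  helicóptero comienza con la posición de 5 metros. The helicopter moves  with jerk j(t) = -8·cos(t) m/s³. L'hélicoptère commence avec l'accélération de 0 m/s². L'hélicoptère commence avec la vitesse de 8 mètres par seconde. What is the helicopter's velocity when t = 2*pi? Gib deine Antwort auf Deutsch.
Wir müssen das Integral unserer Gleichung für den Ruck j(t) = -8·cos(t) 2-mal finden. Durch Integration von dem Ruck und Verwendung der Anfangsbedingung a(0) = 0, erhalten wir a(t) = -8·sin(t). Das Integral von der Beschleunigung, mit v(0) = 8, ergibt die Geschwindigkeit: v(t) = 8·cos(t). Aus der Gleichung für die Geschwindigkeit v(t) = 8·cos(t), setzen wir t = 2*pi ein und erhalten v = 8.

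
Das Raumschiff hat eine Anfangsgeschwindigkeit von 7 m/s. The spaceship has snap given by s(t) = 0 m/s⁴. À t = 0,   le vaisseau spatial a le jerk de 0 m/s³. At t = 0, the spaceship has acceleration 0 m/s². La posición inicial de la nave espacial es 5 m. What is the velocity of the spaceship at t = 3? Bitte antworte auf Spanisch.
Necesitamos integrar nuestra ecuación del snap s(t) = 0 3 veces. Tomando ∫s(t)dt y aplicando j(0) = 0, encontramos j(t) = 0. La antiderivada de la sacudida es la aceleración. Usando a(0) = 0, obtenemos a(t) = 0. La integral de la aceleración es la velocidad. Usando v(0) = 7, obtenemos v(t) = 7. Tenemos la velocidad v(t) = 7. Sustituyendo t = 3: v(3) = 7.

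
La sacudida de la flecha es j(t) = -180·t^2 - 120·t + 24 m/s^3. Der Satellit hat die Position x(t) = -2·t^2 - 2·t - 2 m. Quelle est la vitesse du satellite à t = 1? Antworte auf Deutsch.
Ausgehend von der Position x(t) = -2·t^2 - 2·t - 2, nehmen wir 1 Ableitung. Durch Ableiten von der Position erhalten wir die Geschwindigkeit: v(t) = -4·t - 2. Wir haben die Geschwindigkeit v(t) = -4·t - 2. Durch Einsetzen von t = 1: v(1) = -6.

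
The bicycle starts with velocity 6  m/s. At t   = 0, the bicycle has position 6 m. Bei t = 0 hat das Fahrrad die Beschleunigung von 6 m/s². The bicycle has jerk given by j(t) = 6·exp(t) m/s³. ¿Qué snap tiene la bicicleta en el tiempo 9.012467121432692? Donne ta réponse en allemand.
Wir müssen unsere Gleichung für den Ruck j(t) = 6·exp(t) 1-mal ableiten. Durch Ableiten von dem Ruck erhalten wir den Snap: s(t) = 6·exp(t). Wir haben den Snap s(t) = 6·exp(t). Durch Einsetzen von t = 9.012467121432692: s(9.012467121432692) = 49228.4304696556.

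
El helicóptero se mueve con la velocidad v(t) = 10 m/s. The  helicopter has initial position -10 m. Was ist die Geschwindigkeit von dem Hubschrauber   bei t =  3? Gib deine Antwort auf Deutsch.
Wir haben die Geschwindigkeit v(t) = 10. Durch Einsetzen von t = 3: v(3) = 10.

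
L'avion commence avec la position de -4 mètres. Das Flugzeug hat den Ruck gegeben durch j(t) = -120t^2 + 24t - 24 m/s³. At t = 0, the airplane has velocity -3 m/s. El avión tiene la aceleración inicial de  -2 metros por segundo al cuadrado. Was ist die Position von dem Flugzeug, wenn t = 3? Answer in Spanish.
Para resolver esto, necesitamos tomar 3 antiderivadas de nuestra ecuación de la sacudida j(t) = -120·t^2 + 24·t - 24. La antiderivada de la sacudida es la aceleración. Usando a(0) = -2, obtenemos a(t) = -40·t^3 + 12·t^2 - 24·t - 2. Tomando ∫a(t)dt y aplicando v(0) = -3, encontramos v(t) = -10·t^4 + 4·t^3 - 12·t^2 - 2·t - 3. La antiderivada de la velocidad, con x(0) = -4, da la posición: x(t) = -2·t^5 + t^4 - 4·t^3 - t^2 - 3·t - 4. Usando x(t) = -2·t^5 + t^4 - 4·t^3 - t^2 - 3·t - 4 y sustituyendo t = 3, encontramos x = -535.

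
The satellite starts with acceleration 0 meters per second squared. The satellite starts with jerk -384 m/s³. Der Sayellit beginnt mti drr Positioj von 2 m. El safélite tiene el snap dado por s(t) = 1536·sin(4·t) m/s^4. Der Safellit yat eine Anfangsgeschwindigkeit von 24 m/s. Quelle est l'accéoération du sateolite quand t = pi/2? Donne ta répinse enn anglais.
To find the answer, we compute 2 antiderivatives of s(t) = 1536·sin(4·t). The integral of snap, with j(0) = -384, gives jerk: j(t) = -384·cos(4·t). Integrating jerk and using the initial condition a(0) = 0, we get a(t) = -96·sin(4·t). From the given acceleration equation a(t) = -96·sin(4·t), we substitute t = pi/2 to get a = 0.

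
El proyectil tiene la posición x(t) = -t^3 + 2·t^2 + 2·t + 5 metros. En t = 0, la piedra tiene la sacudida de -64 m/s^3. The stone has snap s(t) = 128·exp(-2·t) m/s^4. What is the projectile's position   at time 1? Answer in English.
We have position x(t) = -t^3 + 2·t^2 + 2·t + 5. Substituting t = 1: x(1) = 8.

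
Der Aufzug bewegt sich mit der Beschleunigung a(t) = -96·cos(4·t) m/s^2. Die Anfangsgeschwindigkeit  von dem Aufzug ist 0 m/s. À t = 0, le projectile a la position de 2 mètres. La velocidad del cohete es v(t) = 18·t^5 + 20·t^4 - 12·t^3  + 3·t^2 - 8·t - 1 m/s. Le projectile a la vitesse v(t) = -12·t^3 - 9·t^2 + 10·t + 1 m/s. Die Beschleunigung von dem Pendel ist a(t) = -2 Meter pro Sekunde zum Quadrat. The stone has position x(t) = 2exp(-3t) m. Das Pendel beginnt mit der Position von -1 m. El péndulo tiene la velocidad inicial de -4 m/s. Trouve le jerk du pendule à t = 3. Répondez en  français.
En partant de l'accélération a(t) = -2, nous prenons 1 dérivée. En dérivant l'accélération, nous obtenons le jerk: j(t) = 0. De l'équation du jerk j(t) = 0, nous substituons t = 3 pour obtenir j = 0.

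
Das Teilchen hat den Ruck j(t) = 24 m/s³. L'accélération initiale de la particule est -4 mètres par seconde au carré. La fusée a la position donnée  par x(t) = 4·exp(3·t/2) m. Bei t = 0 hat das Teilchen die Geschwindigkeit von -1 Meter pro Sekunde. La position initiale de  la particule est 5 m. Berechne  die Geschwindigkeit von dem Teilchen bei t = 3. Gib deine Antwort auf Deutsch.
Wir müssen unsere Gleichung für den Ruck j(t) = 24 2-mal integrieren. Durch Integration von dem Ruck und Verwendung der Anfangsbedingung a(0) = -4, erhalten wir a(t) = 24·t - 4. Mit ∫a(t)dt und Anwendung von v(0) = -1, finden wir v(t) = 12·t^2 - 4·t - 1. Wir haben die Geschwindigkeit v(t) = 12·t^2 - 4·t - 1. Durch Einsetzen von t = 3: v(3) = 95.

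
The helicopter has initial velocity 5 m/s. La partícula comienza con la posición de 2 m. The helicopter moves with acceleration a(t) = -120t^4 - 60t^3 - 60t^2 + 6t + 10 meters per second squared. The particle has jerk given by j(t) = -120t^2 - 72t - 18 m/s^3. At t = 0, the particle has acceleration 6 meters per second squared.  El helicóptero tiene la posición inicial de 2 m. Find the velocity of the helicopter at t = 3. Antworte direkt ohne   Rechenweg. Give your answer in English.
The velocity at t = 3 is v = -7525.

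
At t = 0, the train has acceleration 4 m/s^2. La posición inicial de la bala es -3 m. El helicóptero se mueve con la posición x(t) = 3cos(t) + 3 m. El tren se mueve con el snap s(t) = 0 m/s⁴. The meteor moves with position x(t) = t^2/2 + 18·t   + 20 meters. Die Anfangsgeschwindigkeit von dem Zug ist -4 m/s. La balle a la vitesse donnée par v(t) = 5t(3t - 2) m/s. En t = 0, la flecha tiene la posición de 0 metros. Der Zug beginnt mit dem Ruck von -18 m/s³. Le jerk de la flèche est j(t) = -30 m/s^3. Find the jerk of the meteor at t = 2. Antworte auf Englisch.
We must differentiate our position equation x(t) = t^2/2 + 18·t + 20 3 times. Taking d/dt of x(t), we find v(t) = t + 18. Taking d/dt of v(t), we find a(t) = 1. The derivative of acceleration gives jerk: j(t) = 0. From the given jerk equation j(t) = 0, we substitute t = 2 to get j = 0.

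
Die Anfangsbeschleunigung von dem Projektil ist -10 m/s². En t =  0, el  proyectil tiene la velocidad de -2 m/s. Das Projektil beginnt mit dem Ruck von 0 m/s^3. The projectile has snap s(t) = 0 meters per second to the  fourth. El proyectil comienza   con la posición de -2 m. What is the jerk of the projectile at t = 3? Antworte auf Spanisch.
Partiendo del snap s(t) = 0, tomamos 1 antiderivada. La integral del snap, con j(0) = 0, da la sacudida: j(t) = 0. Usando j(t) = 0 y sustituyendo t = 3, encontramos j = 0.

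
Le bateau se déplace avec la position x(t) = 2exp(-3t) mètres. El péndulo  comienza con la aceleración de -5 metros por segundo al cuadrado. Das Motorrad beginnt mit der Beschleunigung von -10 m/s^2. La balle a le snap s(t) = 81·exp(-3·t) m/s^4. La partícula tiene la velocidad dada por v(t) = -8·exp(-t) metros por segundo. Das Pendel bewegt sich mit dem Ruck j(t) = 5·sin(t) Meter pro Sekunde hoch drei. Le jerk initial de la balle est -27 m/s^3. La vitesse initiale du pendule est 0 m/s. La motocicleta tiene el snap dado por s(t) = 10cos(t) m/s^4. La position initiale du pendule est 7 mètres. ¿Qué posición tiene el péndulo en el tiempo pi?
Necesitamos integrar nuestra ecuación de la sacudida j(t) = 5·sin(t) 3 veces. Tomando ∫j(t)dt y aplicando a(0) = -5, encontramos a(t) = -5·cos(t). Integrando la aceleración y usando la condición inicial v(0) = 0, obtenemos v(t) = -5·sin(t). La integral de la velocidad, con x(0) = 7, da la posición: x(t) = 5·cos(t) + 2. Tenemos la posición x(t) = 5·cos(t) + 2. Sustituyendo t = pi: x(pi) = -3.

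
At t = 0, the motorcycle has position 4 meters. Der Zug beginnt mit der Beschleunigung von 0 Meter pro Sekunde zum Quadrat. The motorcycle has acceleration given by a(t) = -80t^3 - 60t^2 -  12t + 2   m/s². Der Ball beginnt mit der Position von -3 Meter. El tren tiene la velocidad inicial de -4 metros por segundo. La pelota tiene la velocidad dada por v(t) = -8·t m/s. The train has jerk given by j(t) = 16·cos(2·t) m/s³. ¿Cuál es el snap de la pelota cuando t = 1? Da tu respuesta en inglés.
Starting from velocity v(t) = -8·t, we take 3 derivatives. The derivative of velocity gives acceleration: a(t) = -8. Taking d/dt of a(t), we find j(t) = 0. The derivative of jerk gives snap: s(t) = 0. From the given snap equation s(t) = 0, we substitute t = 1 to get s = 0.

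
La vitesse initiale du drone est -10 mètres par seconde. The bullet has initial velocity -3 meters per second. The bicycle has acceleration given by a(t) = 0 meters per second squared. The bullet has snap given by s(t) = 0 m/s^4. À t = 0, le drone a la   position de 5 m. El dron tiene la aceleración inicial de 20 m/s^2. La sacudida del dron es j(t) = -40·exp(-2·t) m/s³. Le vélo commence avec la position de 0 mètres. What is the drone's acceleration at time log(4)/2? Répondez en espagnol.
Necesitamos integrar nuestra ecuación de la sacudida j(t) = -40·exp(-2·t) 1 vez. Tomando ∫j(t)dt y aplicando a(0) = 20, encontramos a(t) = 20·exp(-2·t). Usando a(t) = 20·exp(-2·t) y sustituyendo t = log(4)/2, encontramos a = 5.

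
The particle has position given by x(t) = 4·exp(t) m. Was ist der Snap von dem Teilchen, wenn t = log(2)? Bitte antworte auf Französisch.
En partant de la position x(t) = 4·exp(t), nous prenons 4 dérivées. En dérivant la position, nous obtenons la vitesse: v(t) = 4·exp(t). La dérivée de la vitesse donne l'accélération: a(t) = 4·exp(t). En prenant d/dt de a(t), nous trouvons j(t) = 4·exp(t). En dérivant le jerk, nous obtenons le snap: s(t) = 4·exp(t). Nous avons le snap s(t) = 4·exp(t). En substituant t = log(2): s(log(2)) = 8.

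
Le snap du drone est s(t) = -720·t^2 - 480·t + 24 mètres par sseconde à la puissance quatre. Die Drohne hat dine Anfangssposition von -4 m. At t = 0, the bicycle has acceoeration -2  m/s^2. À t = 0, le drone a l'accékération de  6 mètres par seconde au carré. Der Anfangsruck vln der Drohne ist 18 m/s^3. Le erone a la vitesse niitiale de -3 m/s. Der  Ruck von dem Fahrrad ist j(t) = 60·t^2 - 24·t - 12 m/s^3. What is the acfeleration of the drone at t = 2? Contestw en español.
Para resolver esto, necesitamos tomar 2 integrales de nuestra ecuación del snap s(t) = -720·t^2 - 480·t + 24. Tomando ∫s(t)dt y aplicando j(0) = 18, encontramos j(t) = -240·t^3 - 240·t^2 + 24·t + 18. La integral de la sacudida es la aceleración. Usando a(0) = 6, obtenemos a(t) = -60·t^4 - 80·t^3 + 12·t^2 + 18·t + 6. Usando a(t) = -60·t^4 - 80·t^3 + 12·t^2 + 18·t + 6 y sustituyendo t = 2, encontramos a = -1510.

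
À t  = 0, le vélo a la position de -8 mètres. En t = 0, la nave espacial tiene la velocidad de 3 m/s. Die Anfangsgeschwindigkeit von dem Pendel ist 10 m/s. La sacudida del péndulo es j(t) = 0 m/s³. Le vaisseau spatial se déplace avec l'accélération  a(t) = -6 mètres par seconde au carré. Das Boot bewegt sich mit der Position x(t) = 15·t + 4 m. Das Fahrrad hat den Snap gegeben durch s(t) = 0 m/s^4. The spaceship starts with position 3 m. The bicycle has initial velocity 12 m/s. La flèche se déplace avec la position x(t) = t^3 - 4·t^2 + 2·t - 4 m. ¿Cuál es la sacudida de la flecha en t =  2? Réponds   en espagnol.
Debemos derivar nuestra ecuación de la posición x(t) = t^3 - 4·t^2 + 2·t - 4 3 veces. Derivando la posición, obtenemos la velocidad: v(t) = 3·t^2 - 8·t + 2. Derivando la velocidad, obtenemos la aceleración: a(t) = 6·t - 8. Tomando d/dt de a(t), encontramos j(t) = 6. Usando j(t) = 6 y sustituyendo t = 2, encontramos j = 6.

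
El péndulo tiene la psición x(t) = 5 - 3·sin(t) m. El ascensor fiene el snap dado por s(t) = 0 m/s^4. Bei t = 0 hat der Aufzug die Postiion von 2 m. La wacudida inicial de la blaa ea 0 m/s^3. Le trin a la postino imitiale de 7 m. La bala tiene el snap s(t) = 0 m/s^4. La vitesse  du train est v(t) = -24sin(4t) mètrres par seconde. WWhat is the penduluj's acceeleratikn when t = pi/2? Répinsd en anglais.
To solve this, we need to take 2 derivatives of our position equation x(t) = 5 - 3·sin(t). The derivative of position gives velocity: v(t) = -3·cos(t). Taking d/dt of v(t), we find a(t) = 3·sin(t). From the given acceleration equation a(t) = 3·sin(t), we substitute t = pi/2 to get a = 3.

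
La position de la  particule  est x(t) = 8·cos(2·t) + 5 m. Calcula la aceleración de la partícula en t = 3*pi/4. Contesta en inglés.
To solve this, we need to take 2 derivatives of our position equation x(t) = 8·cos(2·t) + 5. Differentiating position, we get velocity: v(t) = -16·sin(2·t). The derivative of velocity gives acceleration: a(t) = -32·cos(2·t). We have acceleration a(t) = -32·cos(2·t). Substituting t = 3*pi/4: a(3*pi/4) = 0.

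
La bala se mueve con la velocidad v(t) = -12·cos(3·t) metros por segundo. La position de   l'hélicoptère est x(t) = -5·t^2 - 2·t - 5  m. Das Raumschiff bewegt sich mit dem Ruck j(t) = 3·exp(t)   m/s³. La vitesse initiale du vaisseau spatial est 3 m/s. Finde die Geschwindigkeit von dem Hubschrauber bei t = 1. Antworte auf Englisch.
To solve this, we need to take 1 derivative of our position equation x(t) = -5·t^2 - 2·t - 5. Differentiating position, we get velocity: v(t) = -10·t - 2. We have velocity v(t) = -10·t - 2. Substituting t = 1: v(1) = -12.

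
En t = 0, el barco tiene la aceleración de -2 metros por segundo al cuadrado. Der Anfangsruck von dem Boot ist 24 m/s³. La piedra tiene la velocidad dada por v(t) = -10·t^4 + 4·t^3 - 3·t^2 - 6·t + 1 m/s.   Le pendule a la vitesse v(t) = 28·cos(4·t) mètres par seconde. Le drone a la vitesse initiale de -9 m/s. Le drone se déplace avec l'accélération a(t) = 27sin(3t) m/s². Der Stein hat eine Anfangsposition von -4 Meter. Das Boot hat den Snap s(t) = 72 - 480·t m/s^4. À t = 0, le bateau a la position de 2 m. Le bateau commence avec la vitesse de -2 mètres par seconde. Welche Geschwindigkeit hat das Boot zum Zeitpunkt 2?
Wir müssen unsere Gleichung für den Snap s(t) = 72 - 480·t 3-mal integrieren. Mit ∫s(t)dt und Anwendung von j(0) = 24, finden wir j(t) = -240·t^2 + 72·t + 24. Das Integral von dem Ruck, mit a(0) = -2, ergibt die Beschleunigung: a(t) = -80·t^3 + 36·t^2 + 24·t - 2. Die Stammfunktion von der Beschleunigung ist die Geschwindigkeit. Mit v(0) = -2 erhalten wir v(t) = -20·t^4 + 12·t^3 + 12·t^2 - 2·t - 2. Wir haben die Geschwindigkeit v(t) = -20·t^4 + 12·t^3 + 12·t^2 - 2·t - 2. Durch Einsetzen von t = 2: v(2) = -182.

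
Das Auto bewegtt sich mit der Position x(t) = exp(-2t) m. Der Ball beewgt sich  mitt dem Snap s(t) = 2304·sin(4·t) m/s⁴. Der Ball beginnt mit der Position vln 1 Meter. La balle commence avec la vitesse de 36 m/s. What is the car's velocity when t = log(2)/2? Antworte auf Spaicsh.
Partiendo de la posición x(t) = exp(-2·t), tomamos 1 derivada. La derivada de la posición da la velocidad: v(t) = -2·exp(-2·t). Tenemos la velocidad v(t) = -2·exp(-2·t). Sustituyendo t = log(2)/2: v(log(2)/2) = -1.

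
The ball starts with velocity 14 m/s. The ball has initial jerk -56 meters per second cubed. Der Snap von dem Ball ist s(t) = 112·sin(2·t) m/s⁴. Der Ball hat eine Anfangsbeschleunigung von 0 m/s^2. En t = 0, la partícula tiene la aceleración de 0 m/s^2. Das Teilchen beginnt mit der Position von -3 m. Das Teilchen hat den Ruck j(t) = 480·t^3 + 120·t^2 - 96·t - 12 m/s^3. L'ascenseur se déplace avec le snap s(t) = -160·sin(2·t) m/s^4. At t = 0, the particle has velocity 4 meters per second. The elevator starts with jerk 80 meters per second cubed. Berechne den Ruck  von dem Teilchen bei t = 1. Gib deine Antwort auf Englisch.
Using j(t) = 480·t^3 + 120·t^2 - 96·t - 12 and substituting t = 1, we find j = 492.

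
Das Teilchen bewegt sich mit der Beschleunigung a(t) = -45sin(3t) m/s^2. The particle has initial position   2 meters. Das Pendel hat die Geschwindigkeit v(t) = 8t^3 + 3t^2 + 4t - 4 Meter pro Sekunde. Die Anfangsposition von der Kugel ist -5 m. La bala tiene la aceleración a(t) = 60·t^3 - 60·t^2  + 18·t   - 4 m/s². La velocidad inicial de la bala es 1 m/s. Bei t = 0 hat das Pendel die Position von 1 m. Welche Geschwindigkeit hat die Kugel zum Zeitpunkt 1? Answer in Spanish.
Necesitamos integrar nuestra ecuación de la aceleración a(t) = 60·t^3 - 60·t^2 + 18·t - 4 1 vez. La antiderivada de la aceleración, con v(0) = 1, da la velocidad: v(t) = 15·t^4 - 20·t^3 + 9·t^2 - 4·t + 1. Tenemos la velocidad v(t) = 15·t^4 - 20·t^3 + 9·t^2 - 4·t + 1. Sustituyendo t = 1: v(1) = 1.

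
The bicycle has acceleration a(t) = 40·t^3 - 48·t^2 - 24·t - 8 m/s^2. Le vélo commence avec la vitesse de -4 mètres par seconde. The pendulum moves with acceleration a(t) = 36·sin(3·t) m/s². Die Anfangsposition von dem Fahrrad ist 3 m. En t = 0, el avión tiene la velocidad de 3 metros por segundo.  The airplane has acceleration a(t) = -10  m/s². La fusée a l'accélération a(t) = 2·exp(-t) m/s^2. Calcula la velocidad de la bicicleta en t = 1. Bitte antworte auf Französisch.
Pour résoudre ceci, nous devons prendre 1 primitive de notre équation de l'accélération a(t) = 40·t^3 - 48·t^2 - 24·t - 8. En prenant ∫a(t)dt et en appliquant v(0) = -4, nous trouvons v(t) = 10·t^4 - 16·t^3 - 12·t^2 - 8·t - 4. En utilisant v(t) = 10·t^4 - 16·t^3 - 12·t^2 - 8·t - 4 et en substituant t = 1, nous trouvons v = -30.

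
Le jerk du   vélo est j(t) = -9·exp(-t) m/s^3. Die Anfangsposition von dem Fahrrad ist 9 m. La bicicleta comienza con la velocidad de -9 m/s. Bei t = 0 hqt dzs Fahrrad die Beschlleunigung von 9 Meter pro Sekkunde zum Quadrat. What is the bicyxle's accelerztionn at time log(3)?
We must find the antiderivative of our jerk equation j(t) = -9·exp(-t) 1 time. Taking ∫j(t)dt and applying a(0) = 9, we find a(t) = 9·exp(-t). Using a(t) = 9·exp(-t) and substituting t = log(3), we find a = 3.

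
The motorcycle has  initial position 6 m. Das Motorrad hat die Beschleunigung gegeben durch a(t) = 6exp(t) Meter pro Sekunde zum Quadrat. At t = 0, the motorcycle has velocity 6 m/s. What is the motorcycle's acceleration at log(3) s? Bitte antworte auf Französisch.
De l'équation de l'accélération a(t) = 6·exp(t), nous substituons t = log(3) pour obtenir a = 18.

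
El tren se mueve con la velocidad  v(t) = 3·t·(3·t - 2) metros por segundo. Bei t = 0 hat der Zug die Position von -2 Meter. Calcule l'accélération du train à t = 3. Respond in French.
En partant de la vitesse v(t) = 3·t·(3·t - 2), nous prenons 1 dérivée. La dérivée de la vitesse donne l'accélération: a(t) = 18·t - 6. En utilisant a(t) = 18·t - 6 et en substituant t = 3, nous trouvons a = 48.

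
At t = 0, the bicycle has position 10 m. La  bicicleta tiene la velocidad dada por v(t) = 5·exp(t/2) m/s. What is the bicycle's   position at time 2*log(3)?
We must find the antiderivative of our velocity equation v(t) = 5·exp(t/2) 1 time. The integral of velocity is position. Using x(0) = 10, we get x(t) = 10·exp(t/2). We have position x(t) = 10·exp(t/2). Substituting t = 2*log(3): x(2*log(3)) = 30.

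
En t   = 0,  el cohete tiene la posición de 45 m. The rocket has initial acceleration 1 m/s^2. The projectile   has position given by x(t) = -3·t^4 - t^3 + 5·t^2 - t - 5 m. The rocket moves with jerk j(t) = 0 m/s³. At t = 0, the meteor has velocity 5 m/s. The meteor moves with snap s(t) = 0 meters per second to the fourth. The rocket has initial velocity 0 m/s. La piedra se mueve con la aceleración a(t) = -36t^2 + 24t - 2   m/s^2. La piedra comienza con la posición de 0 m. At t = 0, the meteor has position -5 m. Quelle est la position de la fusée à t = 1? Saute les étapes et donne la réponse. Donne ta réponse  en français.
La position à t = 1 est x = 91/2.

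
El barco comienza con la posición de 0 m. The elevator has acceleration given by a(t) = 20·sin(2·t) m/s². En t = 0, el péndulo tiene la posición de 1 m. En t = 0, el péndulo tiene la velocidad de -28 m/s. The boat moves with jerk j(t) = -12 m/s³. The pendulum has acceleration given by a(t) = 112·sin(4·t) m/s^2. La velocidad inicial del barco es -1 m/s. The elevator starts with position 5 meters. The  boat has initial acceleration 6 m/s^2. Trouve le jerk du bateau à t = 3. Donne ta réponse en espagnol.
De la ecuación de la sacudida j(t) = -12, sustituimos t = 3 para obtener j = -12.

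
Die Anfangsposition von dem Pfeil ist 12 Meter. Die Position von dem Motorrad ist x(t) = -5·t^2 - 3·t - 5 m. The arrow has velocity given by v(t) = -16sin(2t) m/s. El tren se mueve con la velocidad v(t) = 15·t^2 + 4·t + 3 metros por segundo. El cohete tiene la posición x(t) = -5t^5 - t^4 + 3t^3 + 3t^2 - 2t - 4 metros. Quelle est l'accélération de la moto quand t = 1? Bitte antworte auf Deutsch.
Ausgehend von der Position x(t) = -5·t^2 - 3·t - 5, nehmen wir 2 Ableitungen. Mit d/dt von x(t) finden wir v(t) = -10·t - 3. Mit d/dt von v(t) finden wir a(t) = -10. Mit a(t) = -10 und Einsetzen von t = 1, finden wir a = -10.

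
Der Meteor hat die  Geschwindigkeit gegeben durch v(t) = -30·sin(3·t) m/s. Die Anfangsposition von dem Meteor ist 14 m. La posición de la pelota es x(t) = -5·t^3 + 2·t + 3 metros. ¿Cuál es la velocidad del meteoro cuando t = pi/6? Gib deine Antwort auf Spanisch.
De la ecuación de la velocidad v(t) = -30·sin(3·t), sustituimos t = pi/6 para obtener v = -30.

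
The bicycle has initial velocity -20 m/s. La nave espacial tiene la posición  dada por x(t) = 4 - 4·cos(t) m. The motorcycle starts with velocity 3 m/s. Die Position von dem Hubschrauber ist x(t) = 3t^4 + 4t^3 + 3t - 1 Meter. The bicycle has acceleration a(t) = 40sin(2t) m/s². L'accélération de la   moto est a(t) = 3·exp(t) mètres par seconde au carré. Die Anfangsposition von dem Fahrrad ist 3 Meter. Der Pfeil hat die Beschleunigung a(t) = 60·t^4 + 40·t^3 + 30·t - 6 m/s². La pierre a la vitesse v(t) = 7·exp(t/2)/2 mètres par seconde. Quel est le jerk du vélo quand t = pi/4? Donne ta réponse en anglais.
To solve this, we need to take 1 derivative of our acceleration equation a(t) = 40·sin(2·t). The derivative of acceleration gives jerk: j(t) = 80·cos(2·t). We have jerk j(t) = 80·cos(2·t). Substituting t = pi/4: j(pi/4) = 0.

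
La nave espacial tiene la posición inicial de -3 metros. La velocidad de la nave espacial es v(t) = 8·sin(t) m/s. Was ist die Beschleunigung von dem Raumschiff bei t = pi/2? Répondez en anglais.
Starting from velocity v(t) = 8·sin(t), we take 1 derivative. The derivative of velocity gives acceleration: a(t) = 8·cos(t). From the given acceleration equation a(t) = 8·cos(t), we substitute t = pi/2 to get a = 0.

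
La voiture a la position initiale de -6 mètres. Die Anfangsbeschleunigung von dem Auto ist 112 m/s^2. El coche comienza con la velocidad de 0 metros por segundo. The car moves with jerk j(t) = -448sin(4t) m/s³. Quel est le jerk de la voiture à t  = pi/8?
Nous avons le jerk j(t) = -448·sin(4·t). En substituant t = pi/8: j(pi/8) = -448.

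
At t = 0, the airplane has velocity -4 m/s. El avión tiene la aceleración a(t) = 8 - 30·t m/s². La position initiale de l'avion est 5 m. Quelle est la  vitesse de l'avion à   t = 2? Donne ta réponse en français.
Pour résoudre ceci, nous devons prendre 1 primitive de notre équation de l'accélération a(t) = 8 - 30·t. En intégrant l'accélération et en utilisant la condition initiale v(0) = -4, nous obtenons v(t) = -15·t^2 + 8·t - 4. De l'équation de la vitesse v(t) = -15·t^2 + 8·t - 4, nous substituons t = 2 pour obtenir v = -48.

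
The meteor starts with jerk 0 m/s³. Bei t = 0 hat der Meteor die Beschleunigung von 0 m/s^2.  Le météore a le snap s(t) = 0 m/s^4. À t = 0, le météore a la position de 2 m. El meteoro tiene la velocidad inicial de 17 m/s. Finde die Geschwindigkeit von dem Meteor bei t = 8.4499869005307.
Ausgehend von dem Snap s(t) = 0, nehmen wir 3 Stammfunktionen. Durch Integration von dem Snap und Verwendung der Anfangsbedingung j(0) = 0, erhalten wir j(t) = 0. Das Integral von dem Ruck ist die Beschleunigung. Mit a(0) = 0 erhalten wir a(t) = 0. Durch Integration von der Beschleunigung und Verwendung der Anfangsbedingung v(0) = 17, erhalten wir v(t) = 17. Mit v(t) = 17 und Einsetzen von t = 8.4499869005307, finden wir v = 17.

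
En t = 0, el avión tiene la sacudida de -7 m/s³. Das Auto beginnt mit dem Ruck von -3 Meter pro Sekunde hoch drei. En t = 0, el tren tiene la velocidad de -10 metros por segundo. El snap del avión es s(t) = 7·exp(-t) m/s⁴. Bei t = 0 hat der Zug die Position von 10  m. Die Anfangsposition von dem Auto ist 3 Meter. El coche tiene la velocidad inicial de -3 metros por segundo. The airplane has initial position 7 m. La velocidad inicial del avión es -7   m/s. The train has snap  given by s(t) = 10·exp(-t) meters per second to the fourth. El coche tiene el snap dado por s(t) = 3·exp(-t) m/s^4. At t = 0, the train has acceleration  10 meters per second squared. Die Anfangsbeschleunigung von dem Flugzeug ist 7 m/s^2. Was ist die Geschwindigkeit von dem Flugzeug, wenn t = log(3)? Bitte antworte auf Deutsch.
Um dies zu lösen, müssen wir 3 Integrale unserer Gleichung für den Snap s(t) = 7·exp(-t) finden. Das Integral von dem Snap ist der Ruck. Mit j(0) = -7 erhalten wir j(t) = -7·exp(-t). Das Integral von dem Ruck, mit a(0) = 7, ergibt die Beschleunigung: a(t) = 7·exp(-t). Mit ∫a(t)dt und Anwendung von v(0) = -7, finden wir v(t) = -7·exp(-t). Wir haben die Geschwindigkeit v(t) = -7·exp(-t). Durch Einsetzen von t = log(3): v(log(3)) = -7/3.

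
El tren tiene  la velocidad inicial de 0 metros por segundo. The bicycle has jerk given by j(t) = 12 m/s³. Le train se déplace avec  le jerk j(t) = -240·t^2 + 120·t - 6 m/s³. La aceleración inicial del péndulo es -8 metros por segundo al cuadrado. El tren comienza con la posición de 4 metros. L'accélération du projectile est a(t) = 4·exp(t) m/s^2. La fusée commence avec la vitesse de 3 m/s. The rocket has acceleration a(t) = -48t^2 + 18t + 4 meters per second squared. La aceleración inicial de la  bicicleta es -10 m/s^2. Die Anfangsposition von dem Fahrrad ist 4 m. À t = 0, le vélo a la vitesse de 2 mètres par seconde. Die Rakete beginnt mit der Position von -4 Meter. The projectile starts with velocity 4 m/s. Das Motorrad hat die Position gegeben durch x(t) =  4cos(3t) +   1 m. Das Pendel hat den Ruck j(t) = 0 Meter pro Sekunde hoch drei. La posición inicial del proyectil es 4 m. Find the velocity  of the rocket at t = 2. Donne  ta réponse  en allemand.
Um dies zu lösen, müssen wir 1 Stammfunktion unserer Gleichung für die Beschleunigung a(t) = -48·t^2 + 18·t + 4 finden. Mit ∫a(t)dt und Anwendung von v(0) = 3, finden wir v(t) = -16·t^3 + 9·t^2 + 4·t + 3. Wir haben die Geschwindigkeit v(t) = -16·t^3 + 9·t^2 + 4·t + 3. Durch Einsetzen von t = 2: v(2) = -81.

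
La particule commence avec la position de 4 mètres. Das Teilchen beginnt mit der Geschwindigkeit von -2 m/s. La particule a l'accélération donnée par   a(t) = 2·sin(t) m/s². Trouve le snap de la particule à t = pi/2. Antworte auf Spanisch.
Debemos derivar nuestra ecuación de la aceleración a(t) = 2·sin(t) 2 veces. La derivada de la aceleración da la sacudida: j(t) = 2·cos(t). La derivada de la sacudida da el snap: s(t) = -2·sin(t). Usando s(t) = -2·sin(t) y sustituyendo t = pi/2, encontramos s = -2.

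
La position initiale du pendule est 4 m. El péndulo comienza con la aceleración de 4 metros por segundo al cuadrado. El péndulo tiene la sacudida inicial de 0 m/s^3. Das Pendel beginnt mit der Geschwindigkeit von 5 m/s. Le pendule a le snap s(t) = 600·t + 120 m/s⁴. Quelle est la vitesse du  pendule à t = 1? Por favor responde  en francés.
Nous devons trouver l'intégrale de notre équation du snap s(t) = 600·t + 120 3 fois. En intégrant le snap et en utilisant la condition initiale j(0) = 0, nous obtenons j(t) = 60·t·(5·t + 2). En prenant ∫j(t)dt et en appliquant a(0) = 4, nous trouvons a(t) = 100·t^3 + 60·t^2 + 4. En prenant ∫a(t)dt et en appliquant v(0) = 5, nous trouvons v(t) = 25·t^4 + 20·t^3 + 4·t + 5. Nous avons la vitesse v(t) = 25·t^4 + 20·t^3 + 4·t + 5. En substituant t = 1: v(1) = 54.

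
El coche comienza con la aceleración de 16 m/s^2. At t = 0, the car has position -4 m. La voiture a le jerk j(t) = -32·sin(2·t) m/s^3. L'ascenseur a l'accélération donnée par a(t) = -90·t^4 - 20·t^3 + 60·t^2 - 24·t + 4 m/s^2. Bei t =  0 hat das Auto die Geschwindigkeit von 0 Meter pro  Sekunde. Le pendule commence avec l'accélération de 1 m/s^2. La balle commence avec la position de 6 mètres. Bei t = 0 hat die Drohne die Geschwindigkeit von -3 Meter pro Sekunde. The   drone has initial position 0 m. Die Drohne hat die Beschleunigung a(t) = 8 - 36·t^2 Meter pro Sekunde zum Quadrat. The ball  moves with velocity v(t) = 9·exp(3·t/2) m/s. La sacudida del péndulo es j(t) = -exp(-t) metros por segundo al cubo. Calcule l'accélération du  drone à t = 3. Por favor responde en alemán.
Aus der Gleichung für die Beschleunigung a(t) = 8 - 36·t^2, setzen wir t = 3 ein und erhalten a = -316.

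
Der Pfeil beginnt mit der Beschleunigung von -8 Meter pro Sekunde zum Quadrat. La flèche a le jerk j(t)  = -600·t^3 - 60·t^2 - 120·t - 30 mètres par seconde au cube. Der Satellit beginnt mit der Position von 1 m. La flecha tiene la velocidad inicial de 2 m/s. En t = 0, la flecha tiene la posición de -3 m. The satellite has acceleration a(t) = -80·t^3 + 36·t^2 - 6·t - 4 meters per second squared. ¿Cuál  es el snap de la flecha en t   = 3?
Para resolver esto, necesitamos tomar 1 derivada de nuestra ecuación de la sacudida j(t) = -600·t^3 - 60·t^2 - 120·t - 30. La derivada de la sacudida da el snap: s(t) = -1800·t^2 - 120·t - 120. Usando s(t) = -1800·t^2 - 120·t - 120 y sustituyendo t = 3, encontramos s = -16680.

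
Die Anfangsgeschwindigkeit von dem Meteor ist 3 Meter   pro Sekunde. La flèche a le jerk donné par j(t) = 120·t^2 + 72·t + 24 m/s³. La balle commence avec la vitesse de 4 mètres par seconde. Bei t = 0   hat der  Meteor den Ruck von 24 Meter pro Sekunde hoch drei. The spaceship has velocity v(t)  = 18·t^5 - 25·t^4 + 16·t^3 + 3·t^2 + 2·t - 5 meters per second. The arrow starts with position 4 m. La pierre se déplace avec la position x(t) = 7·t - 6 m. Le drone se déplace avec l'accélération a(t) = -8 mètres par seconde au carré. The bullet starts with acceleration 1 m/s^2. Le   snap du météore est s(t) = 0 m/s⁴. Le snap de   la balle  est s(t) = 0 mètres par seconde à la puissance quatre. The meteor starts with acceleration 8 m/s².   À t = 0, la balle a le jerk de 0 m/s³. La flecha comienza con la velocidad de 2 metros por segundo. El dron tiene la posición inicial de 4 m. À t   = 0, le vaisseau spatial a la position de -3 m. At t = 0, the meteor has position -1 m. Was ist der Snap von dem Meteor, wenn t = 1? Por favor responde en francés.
En utilisant s(t) = 0 et en substituant t = 1, nous trouvons s = 0.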